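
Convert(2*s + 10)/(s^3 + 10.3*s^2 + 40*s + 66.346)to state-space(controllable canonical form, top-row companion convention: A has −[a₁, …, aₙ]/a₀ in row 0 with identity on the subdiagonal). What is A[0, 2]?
Reachable canonical form for den = s^3 + 10.3*s^2 + 40*s + 66.346: top row of A = -[a₁,a₂,...,aₙ]/a₀, ones on the subdiagonal, zeros elsewhere.
A = [[-10.3, -40, -66.346], [1, 0, 0], [0, 1, 0]].
A[0,2] = -66.346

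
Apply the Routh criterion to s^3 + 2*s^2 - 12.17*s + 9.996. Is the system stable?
Routh array:
s^3: [1, -12.17]; s^2: [2, 9.996]; s^1: [-17.168]; s^0: [9.996]
First column: [1, 2, -17.168, 9.996]. Sign changes = 2.
No, unstable (2 RHP root(s))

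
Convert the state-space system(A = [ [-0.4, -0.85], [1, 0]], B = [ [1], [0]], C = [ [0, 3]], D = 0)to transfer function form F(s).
F(s) = C(sI - A)⁻¹B + D.
Characteristic polynomial det(sI - A) = s^2 + 0.4*s + 0.85.
Numerator from C·adj(sI-A)·B + D·det(sI-A) = 3.
F(s) = (3)/(s^2 + 0.4*s + 0.85)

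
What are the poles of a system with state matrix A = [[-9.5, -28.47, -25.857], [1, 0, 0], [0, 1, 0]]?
Eigenvalues solve det(λI - A) = 0.
Characteristic polynomial: λ^3 + 9.5*λ^2 + 28.47*λ + 25.857 = 0.
Factor: (λ + 3.9)(λ + 1.7)(λ + 3.9) = 0.
Roots: -1.7, -3.9, -3.9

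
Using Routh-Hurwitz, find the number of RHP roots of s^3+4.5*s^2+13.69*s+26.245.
Routh array:
s^3: [1, 13.69]; s^2: [4.5, 26.245]; s^1: [7.85778]; s^0: [26.245]
First column: [1, 4.5, 7.85778, 26.245]. Sign changes = RHP roots = 0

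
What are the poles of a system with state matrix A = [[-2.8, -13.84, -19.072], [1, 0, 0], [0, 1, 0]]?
Eigenvalues solve det(λI - A) = 0.
Characteristic polynomial: λ^3 + 2.8*λ^2 + 13.84*λ + 19.072 = 0.
Factor: (λ + 1.6)(λ^2 + 1.2*λ + 11.92) = 0.
Roots: -0.6 + 3.4j, -0.6 - 3.4j, -1.6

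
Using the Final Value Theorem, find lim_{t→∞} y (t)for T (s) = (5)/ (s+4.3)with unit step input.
FVT: lim_{t→∞} y(t) = lim_{s→0} s*Y(s) where Y(s) = T(s)/s.
= lim_{s→0} T(s) = T(0) = num(0)/den(0) = 5/4.3 = 1.163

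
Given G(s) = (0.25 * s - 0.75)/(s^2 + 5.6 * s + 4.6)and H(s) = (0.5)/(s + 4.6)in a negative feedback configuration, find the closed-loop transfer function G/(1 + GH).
Closed-loop T = G/(1+GH).
Numerator: G_num * H_den = 0.25*s^2 + 0.4*s - 3.45.
Denominator: G_den * H_den + G_num * H_num = (s^3 + 10.2*s^2 + 30.36*s + 21.16) + (0.125*s - 0.375) = s^3 + 10.2*s^2 + 30.485*s + 20.785.
T(s) = (0.25*s^2 + 0.4*s - 3.45)/(s^3 + 10.2*s^2 + 30.485*s + 20.785)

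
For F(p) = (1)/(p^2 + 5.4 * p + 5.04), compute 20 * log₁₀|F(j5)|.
Substitute p = j*5: F(j5) = -0.0177044 - 0.0239489j.
|F(j5)| = sqrt(Re² + Im²) = 0.02978.
20*log₁₀(0.02978) = -30.52 dB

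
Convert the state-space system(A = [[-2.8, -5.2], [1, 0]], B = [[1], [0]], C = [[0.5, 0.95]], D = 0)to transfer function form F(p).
F(p) = C(pI - A)⁻¹B + D.
Characteristic polynomial det(pI - A) = p^2 + 2.8*p + 5.2.
Numerator from C·adj(pI-A)·B + D·det(pI-A) = 0.5*p + 0.95.
F(p) = (0.5*p + 0.95)/(p^2 + 2.8*p + 5.2)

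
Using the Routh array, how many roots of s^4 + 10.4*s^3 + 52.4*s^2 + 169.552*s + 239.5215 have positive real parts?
Routh array:
s^4: [1, 52.4, 239.5215]; s^3: [10.4, 169.552]; s^2: [36.0969, 239.5215]; s^1: [100.543]; s^0: [239.5215]
First column: [1, 10.4, 36.0969, 100.543, 239.5215]. Sign changes = RHP roots = 0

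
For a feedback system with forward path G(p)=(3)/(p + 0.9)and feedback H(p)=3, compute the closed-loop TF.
Closed-loop T = G/(1+GH).
Numerator: G_num * H_den = 3.
Denominator: G_den * H_den + G_num * H_num = (p + 0.9) + (9) = p + 9.9.
T(p) = (3)/(p + 9.9)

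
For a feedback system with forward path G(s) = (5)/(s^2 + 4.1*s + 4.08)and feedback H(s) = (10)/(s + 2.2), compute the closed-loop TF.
Closed-loop T = G/(1+GH).
Numerator: G_num * H_den = 5*s + 11.
Denominator: G_den * H_den + G_num * H_num = (s^3 + 6.3*s^2 + 13.1*s + 8.976) + (50) = s^3 + 6.3*s^2 + 13.1*s + 58.976.
T(s) = (5*s + 11)/(s^3 + 6.3*s^2 + 13.1*s + 58.976)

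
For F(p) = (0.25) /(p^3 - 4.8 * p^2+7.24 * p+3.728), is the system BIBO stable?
Denominator: p^3 - 4.8*p^2 + 7.24*p + 3.728 = (p + 0.4)(p^2 - 5.2*p + 9.32). Poles: -0.4, 2.6 + 1.6j, 2.6 - 1.6j. All Re(p)<0: No (unstable)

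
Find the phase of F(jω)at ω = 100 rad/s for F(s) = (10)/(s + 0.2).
Substitute s = j*100: F(j100) = 0.000199999 - 0.0999996j.
∠F(j100) = atan2(Im, Re) = atan2(-0.0999996, 0.000199999) = -89.89°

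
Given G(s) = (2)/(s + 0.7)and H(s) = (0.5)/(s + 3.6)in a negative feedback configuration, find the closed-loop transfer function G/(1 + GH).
Closed-loop T = G/(1+GH).
Numerator: G_num * H_den = 2*s + 7.2.
Denominator: G_den * H_den + G_num * H_num = (s^2 + 4.3*s + 2.52) + (1) = s^2 + 4.3*s + 3.52.
T(s) = (2*s + 7.2)/(s^2 + 4.3*s + 3.52)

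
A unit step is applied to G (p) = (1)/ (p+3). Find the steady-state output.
FVT: lim_{t→∞} y(t) = lim_{p→0} p*Y(p) where Y(p) = G(p)/p.
= lim_{p→0} G(p) = G(0) = num(0)/den(0) = 1/3 = 0.3333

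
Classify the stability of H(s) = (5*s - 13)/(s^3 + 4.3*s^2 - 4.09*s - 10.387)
Denominator: s^3 + 4.3*s^2 - 4.09*s - 10.387 = (s - 1.7)(s + 4.7)(s + 1.3). Poles: -1.3, -4.7, 1.7. Unstable (1 pole(s) in RHP)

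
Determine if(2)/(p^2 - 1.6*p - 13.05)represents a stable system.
Denominator: p^2 - 1.6*p - 13.05 = (p - 4.5)(p + 2.9). Poles: -2.9, 4.5. All Re(p)<0: No (unstable)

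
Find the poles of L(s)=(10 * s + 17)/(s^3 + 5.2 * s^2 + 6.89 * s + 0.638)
Set denominator = 0: s^3 + 5.2*s^2 + 6.89*s + 0.638 = (s + 0.1)(s + 2.9)(s + 2.2) = 0 → Poles: -0.1, -2.2, -2.9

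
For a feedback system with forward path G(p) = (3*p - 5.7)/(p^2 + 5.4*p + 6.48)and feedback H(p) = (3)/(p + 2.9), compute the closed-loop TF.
Closed-loop T = G/(1+GH).
Numerator: G_num * H_den = 3*p^2 + 3*p - 16.53.
Denominator: G_den * H_den + G_num * H_num = (p^3 + 8.3*p^2 + 22.14*p + 18.792) + (9*p - 17.1) = p^3 + 8.3*p^2 + 31.14*p + 1.692.
T(p) = (3*p^2 + 3*p - 16.53)/(p^3 + 8.3*p^2 + 31.14*p + 1.692)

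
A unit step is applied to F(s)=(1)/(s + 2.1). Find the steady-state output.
FVT: lim_{t→∞} y(t) = lim_{s→0} s*Y(s) where Y(s) = F(s)/s.
= lim_{s→0} F(s) = F(0) = num(0)/den(0) = 1/2.1 = 0.4762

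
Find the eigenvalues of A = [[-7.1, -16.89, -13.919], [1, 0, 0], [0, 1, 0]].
Eigenvalues solve det(λI - A) = 0.
Characteristic polynomial: λ^3 + 7.1*λ^2 + 16.89*λ + 13.919 = 0.
Factor: (λ + 3.1)(λ^2 + 4*λ + 4.49) = 0.
Roots: -2 + 0.7j, -2 - 0.7j, -3.1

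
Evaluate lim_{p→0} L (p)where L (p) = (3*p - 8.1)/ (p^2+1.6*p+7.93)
DC gain = L(0) = num(0)/den(0) = -8.1/7.93 = -1.021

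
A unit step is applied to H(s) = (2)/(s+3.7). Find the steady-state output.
FVT: lim_{t→∞} y(t) = lim_{s→0} s*Y(s) where Y(s) = H(s)/s.
= lim_{s→0} H(s) = H(0) = num(0)/den(0) = 2/3.7 = 0.5405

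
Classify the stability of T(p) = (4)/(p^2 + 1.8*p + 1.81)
Denominator: p^2 + 1.8*p + 1.81. Poles: -0.9 + 1j, -0.9 - 1j. Stable (all poles in LHP)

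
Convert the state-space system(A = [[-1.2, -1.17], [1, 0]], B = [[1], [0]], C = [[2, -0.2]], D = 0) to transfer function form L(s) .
L(s) = C(sI - A)⁻¹B + D.
Characteristic polynomial det(sI - A) = s^2 + 1.2*s + 1.17.
Numerator from C·adj(sI-A)·B + D·det(sI-A) = 2*s - 0.2.
L(s) = (2*s - 0.2)/(s^2 + 1.2*s + 1.17)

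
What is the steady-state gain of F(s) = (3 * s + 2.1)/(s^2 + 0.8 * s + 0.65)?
DC gain = F(0) = num(0)/den(0) = 2.1/0.65 = 3.231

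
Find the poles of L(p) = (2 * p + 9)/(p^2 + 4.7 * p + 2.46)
Set denominator = 0: p^2 + 4.7*p + 2.46 = (p + 4.1)(p + 0.6) = 0 → Poles: -0.6, -4.1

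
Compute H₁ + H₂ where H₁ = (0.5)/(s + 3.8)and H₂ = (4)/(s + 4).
Parallel: H = H₁ + H₂ = (n₁·d₂ + n₂·d₁)/(d₁·d₂).
n₁·d₂ = 0.5*s + 2. n₂·d₁ = 4*s + 15.2. Sum = 4.5*s + 17.2. d₁·d₂ = s^2 + 7.8*s + 15.2.
H(s) = (4.5*s + 17.2)/(s^2 + 7.8*s + 15.2)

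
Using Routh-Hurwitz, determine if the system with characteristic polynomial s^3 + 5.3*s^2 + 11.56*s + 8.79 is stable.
Routh array:
s^3: [1, 11.56]; s^2: [5.3, 8.79]; s^1: [9.90151]; s^0: [8.79]
First column: [1, 5.3, 9.90151, 8.79]. Sign changes = 0.
Yes, stable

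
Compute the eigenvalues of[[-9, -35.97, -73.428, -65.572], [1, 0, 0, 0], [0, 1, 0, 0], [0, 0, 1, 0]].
Eigenvalues solve det(λI - A) = 0.
Characteristic polynomial: λ^4 + 9*λ^3 + 35.97*λ^2 + 73.428*λ + 65.572 = 0.
Factor: (λ^2 + 5.2*λ + 7.76)(λ^2 + 3.8*λ + 8.45) = 0.
Roots: -1.9 + 2.2j, -1.9 - 2.2j, -2.6 + 1j, -2.6 - 1j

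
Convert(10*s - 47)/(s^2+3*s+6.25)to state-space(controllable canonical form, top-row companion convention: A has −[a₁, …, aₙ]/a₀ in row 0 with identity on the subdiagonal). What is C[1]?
Reachable canonical form: C = numerator coefficients (right-aligned, zero-padded to length n).
num = 10*s - 47, C = [[10, -47]].
C[1] = -47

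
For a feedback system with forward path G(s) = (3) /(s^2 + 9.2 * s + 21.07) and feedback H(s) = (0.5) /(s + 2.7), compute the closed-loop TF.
Closed-loop T = G/(1+GH).
Numerator: G_num * H_den = 3*s + 8.1.
Denominator: G_den * H_den + G_num * H_num = (s^3 + 11.9*s^2 + 45.91*s + 56.889) + (1.5) = s^3 + 11.9*s^2 + 45.91*s + 58.389.
T(s) = (3*s + 8.1)/(s^3 + 11.9*s^2 + 45.91*s + 58.389)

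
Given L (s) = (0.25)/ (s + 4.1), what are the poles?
Set denominator = 0: s + 4.1 = 0 → Poles: -4.1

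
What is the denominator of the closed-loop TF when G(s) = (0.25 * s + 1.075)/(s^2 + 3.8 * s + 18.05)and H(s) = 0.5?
Characteristic poly = G_den * H_den + G_num * H_num = (s^2 + 3.8*s + 18.05) + (0.125*s + 0.5375) = s^2 + 3.925*s + 18.5875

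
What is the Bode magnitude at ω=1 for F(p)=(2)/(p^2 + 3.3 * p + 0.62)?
Substitute p = j*1: F(j1) = -0.0688755 - 0.598129j.
|F(j1)| = sqrt(Re² + Im²) = 0.6021.
20*log₁₀(0.6021) = -4.41 dB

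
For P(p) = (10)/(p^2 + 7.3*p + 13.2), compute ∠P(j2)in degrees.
Substitute p = j*2: P(j2) = 0.308932 - 0.490262j.
∠P(j2) = atan2(Im, Re) = atan2(-0.490262, 0.308932) = -57.78°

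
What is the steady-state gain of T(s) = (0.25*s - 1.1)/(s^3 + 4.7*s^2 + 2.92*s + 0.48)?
DC gain = T(0) = num(0)/den(0) = -1.1/0.48 = -2.292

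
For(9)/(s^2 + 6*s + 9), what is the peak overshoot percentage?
Standard form: ωn²/(s²+2ζωn·s+ωn²) → ωn = 3, ζ = 1.
ζ ≥ 1, so the response is non-oscillatory: peak overshoot = 0%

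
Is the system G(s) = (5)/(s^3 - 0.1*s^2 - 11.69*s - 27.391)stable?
Denominator: s^3 - 0.1*s^2 - 11.69*s - 27.391 = (s - 4.3)(s^2 + 4.2*s + 6.37). Poles: -2.1 + 1.4j, -2.1 - 1.4j, 4.3. All Re(p)<0: No (unstable)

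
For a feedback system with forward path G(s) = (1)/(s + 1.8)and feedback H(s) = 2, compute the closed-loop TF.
Closed-loop T = G/(1+GH).
Numerator: G_num * H_den = 1.
Denominator: G_den * H_den + G_num * H_num = (s + 1.8) + (2) = s + 3.8.
T(s) = (1)/(s + 3.8)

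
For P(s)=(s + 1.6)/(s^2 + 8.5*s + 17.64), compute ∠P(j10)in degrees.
Substitute s = j*10: P(j10) = 0.0512718 - 0.0685029j.
∠P(j10) = atan2(Im, Re) = atan2(-0.0685029, 0.0512718) = -53.19°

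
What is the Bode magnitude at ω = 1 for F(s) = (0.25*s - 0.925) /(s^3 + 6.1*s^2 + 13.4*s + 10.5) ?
Substitute s = j*1: F(j1) = -0.00560305 + 0.0726086j.
|F(j1)| = sqrt(Re² + Im²) = 0.07282.
20*log₁₀(0.07282) = -22.75 dB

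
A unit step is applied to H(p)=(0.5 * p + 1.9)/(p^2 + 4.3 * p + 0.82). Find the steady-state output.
FVT: lim_{t→∞} y(t) = lim_{p→0} p*Y(p) where Y(p) = H(p)/p.
= lim_{p→0} H(p) = H(0) = num(0)/den(0) = 1.9/0.82 = 2.317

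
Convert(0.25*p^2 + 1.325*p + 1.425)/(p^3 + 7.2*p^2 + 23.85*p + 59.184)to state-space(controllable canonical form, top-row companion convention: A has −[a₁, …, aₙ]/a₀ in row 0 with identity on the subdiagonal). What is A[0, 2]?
Reachable canonical form for den = p^3 + 7.2*p^2 + 23.85*p + 59.184: top row of A = -[a₁,a₂,...,aₙ]/a₀, ones on the subdiagonal, zeros elsewhere.
A = [[-7.2, -23.85, -59.184], [1, 0, 0], [0, 1, 0]].
A[0,2] = -59.184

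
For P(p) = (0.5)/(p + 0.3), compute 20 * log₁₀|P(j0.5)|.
Substitute p = j*0.5: P(j0.5) = 0.441176 - 0.735294j.
|P(j0.5)| = sqrt(Re² + Im²) = 0.8575.
20*log₁₀(0.8575) = -1.34 dB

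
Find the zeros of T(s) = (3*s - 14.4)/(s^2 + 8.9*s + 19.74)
Set numerator = 0: 3*s - 14.4 = 0 → Zeros: 4.8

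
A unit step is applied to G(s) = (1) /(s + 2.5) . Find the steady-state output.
FVT: lim_{t→∞} y(t) = lim_{s→0} s*Y(s) where Y(s) = G(s)/s.
= lim_{s→0} G(s) = G(0) = num(0)/den(0) = 1/2.5 = 0.4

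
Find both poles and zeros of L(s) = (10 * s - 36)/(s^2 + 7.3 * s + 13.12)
Set denominator = 0: s^2 + 7.3*s + 13.12 = (s + 4.1)(s + 3.2) = 0 → Poles: -3.2, -4.1
Set numerator = 0: 10*s - 36 = 0 → Zeros: 3.6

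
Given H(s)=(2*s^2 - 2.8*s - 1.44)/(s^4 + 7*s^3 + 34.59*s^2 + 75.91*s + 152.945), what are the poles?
Set denominator = 0: s^4 + 7*s^3 + 34.59*s^2 + 75.91*s + 152.945 = (s^2 + 5.4*s + 16.9)(s^2 + 1.6*s + 9.05) = 0 → Poles: -0.8 + 2.9j, -0.8 - 2.9j, -2.7 + 3.1j, -2.7 - 3.1j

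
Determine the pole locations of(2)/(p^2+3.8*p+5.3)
Set denominator = 0: p^2 + 3.8*p + 5.3 = 0 → Poles: -1.9 + 1.3j, -1.9 - 1.3j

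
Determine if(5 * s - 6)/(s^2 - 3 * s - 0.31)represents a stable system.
Denominator: s^2 - 3*s - 0.31 = (s - 3.1)(s + 0.1). Poles: -0.1, 3.1. All Re(p)<0: No (unstable)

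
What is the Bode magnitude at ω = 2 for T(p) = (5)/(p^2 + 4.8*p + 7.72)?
Substitute p = j*2: T(j2) = 0.175474 - 0.452837j.
|T(j2)| = sqrt(Re² + Im²) = 0.4856.
20*log₁₀(0.4856) = -6.27 dB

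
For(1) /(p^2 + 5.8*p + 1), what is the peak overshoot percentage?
Standard form: ωn²/(p²+2ζωn·p+ωn²) → ωn = 1, ζ = 2.9.
ζ ≥ 1, so the response is non-oscillatory: peak overshoot = 0%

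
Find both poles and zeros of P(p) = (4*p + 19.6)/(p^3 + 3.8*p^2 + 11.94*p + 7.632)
Set denominator = 0: p^3 + 3.8*p^2 + 11.94*p + 7.632 = (p + 0.8)(p^2 + 3*p + 9.54) = 0 → Poles: -0.8, -1.5 + 2.7j, -1.5 - 2.7j
Set numerator = 0: 4*p + 19.6 = 0 → Zeros: -4.9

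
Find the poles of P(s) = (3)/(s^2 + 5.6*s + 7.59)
Set denominator = 0: s^2 + 5.6*s + 7.59 = (s + 2.3)(s + 3.3) = 0 → Poles: -2.3, -3.3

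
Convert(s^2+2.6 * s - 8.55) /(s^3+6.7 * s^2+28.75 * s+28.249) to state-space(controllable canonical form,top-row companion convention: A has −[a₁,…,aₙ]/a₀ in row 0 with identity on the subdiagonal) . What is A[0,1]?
Reachable canonical form for den = s^3 + 6.7*s^2 + 28.75*s + 28.249: top row of A = -[a₁,a₂,...,aₙ]/a₀, ones on the subdiagonal, zeros elsewhere.
A = [[-6.7, -28.75, -28.249], [1, 0, 0], [0, 1, 0]].
A[0,1] = -28.75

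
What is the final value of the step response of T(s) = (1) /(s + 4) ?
FVT: lim_{t→∞} y(t) = lim_{s→0} s*Y(s) where Y(s) = T(s)/s.
= lim_{s→0} T(s) = T(0) = num(0)/den(0) = 1/4 = 0.25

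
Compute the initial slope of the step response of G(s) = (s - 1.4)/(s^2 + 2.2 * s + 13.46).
IVT: y'(0⁺) = lim_{s→∞} s²·Y(s) = lim_{s→∞} s·G(s).
deg(num) = 1, deg(den) = 2, relative degree = 1, so s·G(s) → (leading num)/(leading den) = 1/1 = 1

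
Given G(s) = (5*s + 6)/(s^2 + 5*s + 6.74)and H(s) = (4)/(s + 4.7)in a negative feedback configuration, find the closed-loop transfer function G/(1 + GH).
Closed-loop T = G/(1+GH).
Numerator: G_num * H_den = 5*s^2 + 29.5*s + 28.2.
Denominator: G_den * H_den + G_num * H_num = (s^3 + 9.7*s^2 + 30.24*s + 31.678) + (20*s + 24) = s^3 + 9.7*s^2 + 50.24*s + 55.678.
T(s) = (5*s^2 + 29.5*s + 28.2)/(s^3 + 9.7*s^2 + 50.24*s + 55.678)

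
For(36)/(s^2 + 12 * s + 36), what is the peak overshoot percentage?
Standard form: ωn²/(s²+2ζωn·s+ωn²) → ωn = 6, ζ = 1.
ζ ≥ 1, so the response is non-oscillatory: peak overshoot = 0%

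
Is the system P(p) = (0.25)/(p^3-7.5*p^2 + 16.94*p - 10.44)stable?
Denominator: p^3 - 7.5*p^2 + 16.94*p - 10.44 = (p - 3.6)(p - 2.9)(p - 1). Poles: 1, 2.9, 3.6. All Re(p)<0: No (unstable)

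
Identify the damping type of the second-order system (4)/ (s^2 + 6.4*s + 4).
Standard form: ωn²/(s²+2ζωn·s+ωn²) gives ωn=2, ζ=1.6.
Overdamped (ζ = 1.6 > 1)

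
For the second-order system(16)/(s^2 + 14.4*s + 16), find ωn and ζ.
Standard form: ωn²/(s²+2ζωn·s+ωn²).
const=16=ωn² → ωn=4, s coeff=14.4=2ζωn → ζ=1.8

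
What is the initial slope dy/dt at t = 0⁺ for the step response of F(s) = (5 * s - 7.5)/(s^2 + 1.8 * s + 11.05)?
IVT: y'(0⁺) = lim_{s→∞} s²·Y(s) = lim_{s→∞} s·F(s).
deg(num) = 1, deg(den) = 2, relative degree = 1, so s·F(s) → (leading num)/(leading den) = 5/1 = 5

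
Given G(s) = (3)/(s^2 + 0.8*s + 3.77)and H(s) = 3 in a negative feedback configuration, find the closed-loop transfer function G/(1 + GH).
Closed-loop T = G/(1+GH).
Numerator: G_num * H_den = 3.
Denominator: G_den * H_den + G_num * H_num = (s^2 + 0.8*s + 3.77) + (9) = s^2 + 0.8*s + 12.77.
T(s) = (3)/(s^2 + 0.8*s + 12.77)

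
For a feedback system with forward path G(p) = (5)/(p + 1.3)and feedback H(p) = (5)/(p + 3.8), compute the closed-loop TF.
Closed-loop T = G/(1+GH).
Numerator: G_num * H_den = 5*p + 19.
Denominator: G_den * H_den + G_num * H_num = (p^2 + 5.1*p + 4.94) + (25) = p^2 + 5.1*p + 29.94.
T(p) = (5*p + 19)/(p^2 + 5.1*p + 29.94)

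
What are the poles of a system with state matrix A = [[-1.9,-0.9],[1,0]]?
Eigenvalues solve det(λI - A) = 0.
Characteristic polynomial: λ^2 + 1.9*λ + 0.9 = 0.
Factor: (λ + 0.9)(λ + 1) = 0.
Roots: -0.9, -1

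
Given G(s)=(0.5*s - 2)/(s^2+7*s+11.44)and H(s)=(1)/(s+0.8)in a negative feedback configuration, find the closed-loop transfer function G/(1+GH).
Closed-loop T = G/(1+GH).
Numerator: G_num * H_den = 0.5*s^2 - 1.6*s - 1.6.
Denominator: G_den * H_den + G_num * H_num = (s^3 + 7.8*s^2 + 17.04*s + 9.152) + (0.5*s - 2) = s^3 + 7.8*s^2 + 17.54*s + 7.152.
T(s) = (0.5*s^2 - 1.6*s - 1.6)/(s^3 + 7.8*s^2 + 17.54*s + 7.152)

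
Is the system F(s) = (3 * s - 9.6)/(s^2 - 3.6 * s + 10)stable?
Denominator: s^2 - 3.6*s + 10. Poles: 1.8 + 2.6j, 1.8 - 2.6j. All Re(p)<0: No (unstable)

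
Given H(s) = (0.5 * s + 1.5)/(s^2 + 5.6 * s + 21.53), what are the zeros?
Set numerator = 0: 0.5*s + 1.5 = 0 → Zeros: -3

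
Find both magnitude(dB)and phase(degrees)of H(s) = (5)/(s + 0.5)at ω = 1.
Substitute s = j*1: H(j1) = 2 - 4j.
|H| = 20*log₁₀(sqrt(Re²+Im²)) = 13.01 dB.
∠H = atan2(Im, Re) = -63.43°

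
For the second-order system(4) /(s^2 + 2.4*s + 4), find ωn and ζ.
Standard form: ωn²/(s²+2ζωn·s+ωn²).
const=4=ωn² → ωn=2, s coeff=2.4=2ζωn → ζ=0.6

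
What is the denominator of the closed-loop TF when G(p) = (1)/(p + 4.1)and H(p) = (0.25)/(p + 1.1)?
Characteristic poly = G_den * H_den + G_num * H_num = (p^2 + 5.2*p + 4.51) + (0.25) = p^2 + 5.2*p + 4.76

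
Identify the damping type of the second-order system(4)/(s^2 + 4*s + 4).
Standard form: ωn²/(s²+2ζωn·s+ωn²) gives ωn=2, ζ=1.
Critically damped (ζ = 1)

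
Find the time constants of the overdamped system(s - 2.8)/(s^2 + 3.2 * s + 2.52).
Overdamped: real poles at -1.4, -1.8. τ = -1/pole → τ₁ = 0.7143, τ₂ = 0.5556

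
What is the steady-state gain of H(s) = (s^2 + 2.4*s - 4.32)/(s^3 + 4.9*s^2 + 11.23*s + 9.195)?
DC gain = H(0) = num(0)/den(0) = -4.32/9.195 = -0.4698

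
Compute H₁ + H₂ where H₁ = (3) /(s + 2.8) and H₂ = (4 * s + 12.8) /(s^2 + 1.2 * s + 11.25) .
Parallel: H = H₁ + H₂ = (n₁·d₂ + n₂·d₁)/(d₁·d₂).
n₁·d₂ = 3*s^2 + 3.6*s + 33.75. n₂·d₁ = 4*s^2 + 24*s + 35.84. Sum = 7*s^2 + 27.6*s + 69.59. d₁·d₂ = s^3 + 4*s^2 + 14.61*s + 31.5.
H(s) = (7*s^2 + 27.6*s + 69.59)/(s^3 + 4*s^2 + 14.61*s + 31.5)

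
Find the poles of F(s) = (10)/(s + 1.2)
Set denominator = 0: s + 1.2 = 0 → Poles: -1.2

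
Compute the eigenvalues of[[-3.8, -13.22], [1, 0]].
Eigenvalues solve det(λI - A) = 0.
Characteristic polynomial: λ^2 + 3.8*λ + 13.22 = 0.
Roots: -1.9 + 3.1j, -1.9 - 3.1j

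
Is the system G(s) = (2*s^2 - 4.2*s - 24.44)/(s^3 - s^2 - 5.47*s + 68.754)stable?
Denominator: s^3 - s^2 - 5.47*s + 68.754 = (s + 4.2)(s^2 - 5.2*s + 16.37). Poles: -4.2, 2.6 + 3.1j, 2.6 - 3.1j. All Re(p)<0: No (unstable)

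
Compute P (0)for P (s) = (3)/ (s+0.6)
DC gain = P(0) = num(0)/den(0) = 3/0.6 = 5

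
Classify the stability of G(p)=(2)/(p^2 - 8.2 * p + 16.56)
Denominator: p^2 - 8.2*p + 16.56 = (p - 3.6)(p - 4.6). Poles: 3.6, 4.6. Unstable (2 pole(s) in RHP)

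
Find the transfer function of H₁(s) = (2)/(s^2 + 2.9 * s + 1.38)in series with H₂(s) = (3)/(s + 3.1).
Series: H = H₁ · H₂ = (n₁·n₂)/(d₁·d₂).
Num: n₁·n₂ = 6. Den: d₁·d₂ = s^3 + 6*s^2 + 10.37*s + 4.278.
H(s) = (6)/(s^3 + 6*s^2 + 10.37*s + 4.278)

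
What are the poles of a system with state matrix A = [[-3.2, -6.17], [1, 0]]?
Eigenvalues solve det(λI - A) = 0.
Characteristic polynomial: λ^2 + 3.2*λ + 6.17 = 0.
Roots: -1.6 + 1.9j, -1.6 - 1.9j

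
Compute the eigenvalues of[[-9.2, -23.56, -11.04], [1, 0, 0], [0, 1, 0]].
Eigenvalues solve det(λI - A) = 0.
Characteristic polynomial: λ^3 + 9.2*λ^2 + 23.56*λ + 11.04 = 0.
Factor: (λ + 0.6)(λ + 4.6)(λ + 4) = 0.
Roots: -0.6, -4, -4.6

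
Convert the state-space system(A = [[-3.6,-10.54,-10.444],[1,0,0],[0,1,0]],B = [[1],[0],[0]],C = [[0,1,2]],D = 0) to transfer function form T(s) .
T(s) = C(sI - A)⁻¹B + D.
Characteristic polynomial det(sI - A) = s^3 + 3.6*s^2 + 10.54*s + 10.444.
Numerator from C·adj(sI-A)·B + D·det(sI-A) = s + 2.
T(s) = (s + 2)/(s^3 + 3.6*s^2 + 10.54*s + 10.444)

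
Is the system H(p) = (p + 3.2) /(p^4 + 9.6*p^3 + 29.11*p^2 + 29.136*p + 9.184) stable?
Denominator: p^4 + 9.6*p^3 + 29.11*p^2 + 29.136*p + 9.184 = (p + 0.8)(p + 0.7)(p + 4)(p + 4.1). Poles: -0.7, -0.8, -4, -4.1. All Re(p)<0: Yes (stable)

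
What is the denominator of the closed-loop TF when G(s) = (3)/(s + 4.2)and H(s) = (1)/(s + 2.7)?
Characteristic poly = G_den * H_den + G_num * H_num = (s^2 + 6.9*s + 11.34) + (3) = s^2 + 6.9*s + 14.34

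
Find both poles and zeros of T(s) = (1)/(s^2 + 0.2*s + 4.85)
Set denominator = 0: s^2 + 0.2*s + 4.85 = 0 → Poles: -0.1 + 2.2j, -0.1 - 2.2j
Numerator is a nonzero constant (1) → Zeros: none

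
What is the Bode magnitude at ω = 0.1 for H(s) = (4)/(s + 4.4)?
Substitute s = j*0.1: H(j0.1) = 0.908622 - 0.0206505j.
|H(j0.1)| = sqrt(Re² + Im²) = 0.9089.
20*log₁₀(0.9089) = -0.83 dB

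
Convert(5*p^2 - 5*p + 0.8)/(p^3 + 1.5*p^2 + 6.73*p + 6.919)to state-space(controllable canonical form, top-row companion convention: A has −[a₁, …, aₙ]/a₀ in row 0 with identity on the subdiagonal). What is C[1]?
Reachable canonical form: C = numerator coefficients (right-aligned, zero-padded to length n).
num = 5*p^2 - 5*p + 0.8, C = [[5, -5, 0.8]].
C[1] = -5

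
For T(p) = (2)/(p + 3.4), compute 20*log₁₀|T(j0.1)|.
Substitute p = j*0.1: T(j0.1) = 0.587727 - 0.0172861j.
|T(j0.1)| = sqrt(Re² + Im²) = 0.588.
20*log₁₀(0.588) = -4.61 dB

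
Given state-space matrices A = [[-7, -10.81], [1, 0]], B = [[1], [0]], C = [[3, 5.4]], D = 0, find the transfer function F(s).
F(s) = C(sI - A)⁻¹B + D.
Characteristic polynomial det(sI - A) = s^2 + 7*s + 10.81.
Numerator from C·adj(sI-A)·B + D·det(sI-A) = 3*s + 5.4.
F(s) = (3*s + 5.4)/(s^2 + 7*s + 10.81)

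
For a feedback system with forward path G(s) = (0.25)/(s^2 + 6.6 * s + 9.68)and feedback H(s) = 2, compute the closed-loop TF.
Closed-loop T = G/(1+GH).
Numerator: G_num * H_den = 0.25.
Denominator: G_den * H_den + G_num * H_num = (s^2 + 6.6*s + 9.68) + (0.5) = s^2 + 6.6*s + 10.18.
T(s) = (0.25)/(s^2 + 6.6*s + 10.18)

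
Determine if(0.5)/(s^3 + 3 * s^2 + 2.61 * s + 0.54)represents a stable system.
Denominator: s^3 + 3*s^2 + 2.61*s + 0.54 = (s + 1.2)(s + 1.5)(s + 0.3). Poles: -0.3, -1.2, -1.5. All Re(p)<0: Yes (stable)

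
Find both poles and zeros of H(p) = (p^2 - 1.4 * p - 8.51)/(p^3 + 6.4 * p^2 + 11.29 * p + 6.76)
Set denominator = 0: p^3 + 6.4*p^2 + 11.29*p + 6.76 = (p + 4)(p^2 + 2.4*p + 1.69) = 0 → Poles: -1.2 + 0.5j, -1.2 - 0.5j, -4
Set numerator = 0: p^2 - 1.4*p - 8.51 = (p + 2.3)(p - 3.7) = 0 → Zeros: -2.3, 3.7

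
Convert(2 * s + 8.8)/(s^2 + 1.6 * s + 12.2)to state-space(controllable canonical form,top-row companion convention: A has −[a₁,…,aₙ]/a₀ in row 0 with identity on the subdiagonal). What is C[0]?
Reachable canonical form: C = numerator coefficients (right-aligned, zero-padded to length n).
num = 2*s + 8.8, C = [[2, 8.8]].
C[0] = 2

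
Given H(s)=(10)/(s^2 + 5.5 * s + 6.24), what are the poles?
Set denominator = 0: s^2 + 5.5*s + 6.24 = (s + 3.9)(s + 1.6) = 0 → Poles: -1.6, -3.9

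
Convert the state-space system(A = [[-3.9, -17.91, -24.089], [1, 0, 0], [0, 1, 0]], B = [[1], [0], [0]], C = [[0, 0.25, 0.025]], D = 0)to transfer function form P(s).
P(s) = C(sI - A)⁻¹B + D.
Characteristic polynomial det(sI - A) = s^3 + 3.9*s^2 + 17.91*s + 24.089.
Numerator from C·adj(sI-A)·B + D·det(sI-A) = 0.25*s + 0.025.
P(s) = (0.25*s + 0.025)/(s^3 + 3.9*s^2 + 17.91*s + 24.089)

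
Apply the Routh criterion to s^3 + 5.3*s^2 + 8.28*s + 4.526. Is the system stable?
Routh array:
s^3: [1, 8.28]; s^2: [5.3, 4.526]; s^1: [7.42604]; s^0: [4.526]
First column: [1, 5.3, 7.42604, 4.526]. Sign changes = 0.
Yes, stable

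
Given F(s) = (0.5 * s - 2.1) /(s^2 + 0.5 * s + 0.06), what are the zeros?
Set numerator = 0: 0.5*s - 2.1 = 0 → Zeros: 4.2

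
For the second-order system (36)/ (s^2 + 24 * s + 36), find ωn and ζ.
Standard form: ωn²/(s²+2ζωn·s+ωn²).
const=36=ωn² → ωn=6, s coeff=24=2ζωn → ζ=2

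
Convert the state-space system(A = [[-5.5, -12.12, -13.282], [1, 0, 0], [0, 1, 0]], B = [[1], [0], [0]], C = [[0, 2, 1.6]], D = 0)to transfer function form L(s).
L(s) = C(sI - A)⁻¹B + D.
Characteristic polynomial det(sI - A) = s^3 + 5.5*s^2 + 12.12*s + 13.282.
Numerator from C·adj(sI-A)·B + D·det(sI-A) = 2*s + 1.6.
L(s) = (2*s + 1.6)/(s^3 + 5.5*s^2 + 12.12*s + 13.282)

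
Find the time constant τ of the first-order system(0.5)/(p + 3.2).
First-order system: τ = -1/pole. Pole = -3.2. τ = -1/(-3.2) = 0.3125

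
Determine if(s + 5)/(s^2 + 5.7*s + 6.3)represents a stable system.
Denominator: s^2 + 5.7*s + 6.3 = (s + 1.5)(s + 4.2). Poles: -1.5, -4.2. All Re(p)<0: Yes (stable)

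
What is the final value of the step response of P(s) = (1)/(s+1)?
FVT: lim_{t→∞} y(t) = lim_{s→0} s*Y(s) where Y(s) = P(s)/s.
= lim_{s→0} P(s) = P(0) = num(0)/den(0) = 1/1 = 1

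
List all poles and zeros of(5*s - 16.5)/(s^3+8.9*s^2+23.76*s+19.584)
Set denominator = 0: s^3 + 8.9*s^2 + 23.76*s + 19.584 = (s + 2.4)(s + 4.8)(s + 1.7) = 0 → Poles: -1.7, -2.4, -4.8
Set numerator = 0: 5*s - 16.5 = 0 → Zeros: 3.3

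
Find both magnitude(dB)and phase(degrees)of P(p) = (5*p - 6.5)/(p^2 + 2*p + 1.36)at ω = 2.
Substitute p = j*2: P(j2) = 2.48851 - 0.0174143j.
|P| = 20*log₁₀(sqrt(Re²+Im²)) = 7.92 dB.
∠P = atan2(Im, Re) = -0.40°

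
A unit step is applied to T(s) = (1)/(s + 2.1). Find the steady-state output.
FVT: lim_{t→∞} y(t) = lim_{s→0} s*Y(s) where Y(s) = T(s)/s.
= lim_{s→0} T(s) = T(0) = num(0)/den(0) = 1/2.1 = 0.4762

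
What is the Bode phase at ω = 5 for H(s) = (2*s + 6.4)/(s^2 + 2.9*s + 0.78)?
Substitute s = j*5: H(j5) = -0.0125593 - 0.420401j.
∠H(j5) = atan2(Im, Re) = atan2(-0.420401, -0.0125593) = -91.71°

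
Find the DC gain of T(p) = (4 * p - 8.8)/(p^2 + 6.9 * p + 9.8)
DC gain = T(0) = num(0)/den(0) = -8.8/9.8 = -0.898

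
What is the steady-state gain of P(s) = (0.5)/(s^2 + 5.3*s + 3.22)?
DC gain = P(0) = num(0)/den(0) = 0.5/3.22 = 0.1553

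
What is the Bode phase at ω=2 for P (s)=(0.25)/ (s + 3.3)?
Substitute s = j*2: P(j2) = 0.0554063 - 0.0335796j.
∠P(j2) = atan2(Im, Re) = atan2(-0.0335796, 0.0554063) = -31.22°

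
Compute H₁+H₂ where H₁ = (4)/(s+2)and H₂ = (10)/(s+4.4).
Parallel: H = H₁ + H₂ = (n₁·d₂ + n₂·d₁)/(d₁·d₂).
n₁·d₂ = 4*s + 17.6. n₂·d₁ = 10*s + 20. Sum = 14*s + 37.6. d₁·d₂ = s^2 + 6.4*s + 8.8.
H(s) = (14*s + 37.6)/(s^2 + 6.4*s + 8.8)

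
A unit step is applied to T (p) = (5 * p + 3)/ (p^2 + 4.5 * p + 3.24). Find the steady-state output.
FVT: lim_{t→∞} y(t) = lim_{p→0} p*Y(p) where Y(p) = T(p)/p.
= lim_{p→0} T(p) = T(0) = num(0)/den(0) = 3/3.24 = 0.9259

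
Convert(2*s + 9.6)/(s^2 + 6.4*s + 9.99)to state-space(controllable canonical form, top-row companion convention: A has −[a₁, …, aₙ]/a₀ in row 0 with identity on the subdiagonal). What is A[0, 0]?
Reachable canonical form for den = s^2 + 6.4*s + 9.99: top row of A = -[a₁,a₂,...,aₙ]/a₀, ones on the subdiagonal, zeros elsewhere.
A = [[-6.4, -9.99], [1, 0]].
A[0,0] = -6.4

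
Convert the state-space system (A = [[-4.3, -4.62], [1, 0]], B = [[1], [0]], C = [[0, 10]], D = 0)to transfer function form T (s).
T(s) = C(sI - A)⁻¹B + D.
Characteristic polynomial det(sI - A) = s^2 + 4.3*s + 4.62.
Numerator from C·adj(sI-A)·B + D·det(sI-A) = 10.
T(s) = (10)/(s^2 + 4.3*s + 4.62)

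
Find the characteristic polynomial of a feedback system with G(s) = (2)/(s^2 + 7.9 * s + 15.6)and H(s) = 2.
Characteristic poly = G_den * H_den + G_num * H_num = (s^2 + 7.9*s + 15.6) + (4) = s^2 + 7.9*s + 19.6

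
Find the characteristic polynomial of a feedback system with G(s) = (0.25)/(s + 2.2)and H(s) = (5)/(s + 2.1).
Characteristic poly = G_den * H_den + G_num * H_num = (s^2 + 4.3*s + 4.62) + (1.25) = s^2 + 4.3*s + 5.87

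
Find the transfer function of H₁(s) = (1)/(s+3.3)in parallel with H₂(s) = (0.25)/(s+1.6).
Parallel: H = H₁ + H₂ = (n₁·d₂ + n₂·d₁)/(d₁·d₂).
n₁·d₂ = s + 1.6. n₂·d₁ = 0.25*s + 0.825. Sum = 1.25*s + 2.425. d₁·d₂ = s^2 + 4.9*s + 5.28.
H(s) = (1.25*s + 2.425)/(s^2 + 4.9*s + 5.28)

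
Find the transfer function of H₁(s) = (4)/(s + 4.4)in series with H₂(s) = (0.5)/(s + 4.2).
Series: H = H₁ · H₂ = (n₁·n₂)/(d₁·d₂).
Num: n₁·n₂ = 2. Den: d₁·d₂ = s^2 + 8.6*s + 18.48.
H(s) = (2)/(s^2 + 8.6*s + 18.48)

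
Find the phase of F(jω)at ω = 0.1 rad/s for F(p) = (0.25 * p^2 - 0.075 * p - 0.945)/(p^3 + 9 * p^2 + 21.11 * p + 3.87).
Substitute p = j*0.1: F(j0.1) = -0.191957 + 0.105167j.
∠F(j0.1) = atan2(Im, Re) = atan2(0.105167, -0.191957) = 151.28°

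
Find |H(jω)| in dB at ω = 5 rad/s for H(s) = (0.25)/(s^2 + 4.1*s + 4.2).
Substitute s = j*5: H(j5) = -0.00609692 - 0.00600898j.
|H(j5)| = sqrt(Re² + Im²) = 0.00856.
20*log₁₀(0.00856) = -41.35 dB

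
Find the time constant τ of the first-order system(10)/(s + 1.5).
First-order system: τ = -1/pole. Pole = -1.5. τ = -1/(-1.5) = 0.6667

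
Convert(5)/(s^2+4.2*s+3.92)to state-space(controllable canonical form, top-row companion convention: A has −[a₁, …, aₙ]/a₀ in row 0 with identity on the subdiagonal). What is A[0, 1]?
Reachable canonical form for den = s^2 + 4.2*s + 3.92: top row of A = -[a₁,a₂,...,aₙ]/a₀, ones on the subdiagonal, zeros elsewhere.
A = [[-4.2, -3.92], [1, 0]].
A[0,1] = -3.92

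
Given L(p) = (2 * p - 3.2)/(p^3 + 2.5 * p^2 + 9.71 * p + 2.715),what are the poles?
Set denominator = 0: p^3 + 2.5*p^2 + 9.71*p + 2.715 = (p + 0.3)(p^2 + 2.2*p + 9.05) = 0 → Poles: -0.3, -1.1 + 2.8j, -1.1 - 2.8j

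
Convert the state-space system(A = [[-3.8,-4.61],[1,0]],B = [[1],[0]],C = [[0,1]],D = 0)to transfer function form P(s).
P(s) = C(sI - A)⁻¹B + D.
Characteristic polynomial det(sI - A) = s^2 + 3.8*s + 4.61.
Numerator from C·adj(sI-A)·B + D·det(sI-A) = 1.
P(s) = (1)/(s^2 + 3.8*s + 4.61)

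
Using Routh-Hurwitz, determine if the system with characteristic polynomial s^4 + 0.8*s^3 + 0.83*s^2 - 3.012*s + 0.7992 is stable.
Routh array:
s^4: [1, 0.83, 0.7992]; s^3: [0.8, -3.012]; s^2: [4.595, 0.7992]; s^1: [-3.15114]; s^0: [0.7992]
First column: [1, 0.8, 4.595, -3.15114, 0.7992]. Sign changes = 2.
No, unstable (2 RHP root(s))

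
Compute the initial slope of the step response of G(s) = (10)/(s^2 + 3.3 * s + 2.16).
IVT: y'(0⁺) = lim_{s→∞} s²·Y(s) = lim_{s→∞} s·G(s).
deg(num) = 0, deg(den) = 2, relative degree = 2 ≥ 2, so s·G(s) → 0. Initial slope = 0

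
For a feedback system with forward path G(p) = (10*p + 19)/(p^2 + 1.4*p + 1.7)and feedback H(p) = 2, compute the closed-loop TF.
Closed-loop T = G/(1+GH).
Numerator: G_num * H_den = 10*p + 19.
Denominator: G_den * H_den + G_num * H_num = (p^2 + 1.4*p + 1.7) + (20*p + 38) = p^2 + 21.4*p + 39.7.
T(p) = (10*p + 19)/(p^2 + 21.4*p + 39.7)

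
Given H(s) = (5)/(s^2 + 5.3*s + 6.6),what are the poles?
Set denominator = 0: s^2 + 5.3*s + 6.6 = (s + 3.3)(s + 2) = 0 → Poles: -2, -3.3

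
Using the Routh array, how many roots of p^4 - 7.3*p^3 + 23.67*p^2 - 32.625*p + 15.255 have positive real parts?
Routh array:
p^4: [1, 23.67, 15.255]; p^3: [-7.3, -32.625]; p^2: [19.2008, 15.255]; p^1: [-26.8252]; p^0: [15.255]
First column: [1, -7.3, 19.2008, -26.8252, 15.255]. Sign changes = RHP roots = 4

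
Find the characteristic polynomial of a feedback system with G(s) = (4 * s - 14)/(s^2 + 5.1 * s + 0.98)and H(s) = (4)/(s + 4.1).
Characteristic poly = G_den * H_den + G_num * H_num = (s^3 + 9.2*s^2 + 21.89*s + 4.018) + (16*s - 56) = s^3 + 9.2*s^2 + 37.89*s - 51.982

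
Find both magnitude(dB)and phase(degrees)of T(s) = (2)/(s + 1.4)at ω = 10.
Substitute s = j*10: T(j10) = 0.0274617 - 0.196155j.
|T| = 20*log₁₀(sqrt(Re²+Im²)) = -14.06 dB.
∠T = atan2(Im, Re) = -82.03°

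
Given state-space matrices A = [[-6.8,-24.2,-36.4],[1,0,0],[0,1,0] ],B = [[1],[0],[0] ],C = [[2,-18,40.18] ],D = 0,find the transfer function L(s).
L(s) = C(sI - A)⁻¹B + D.
Characteristic polynomial det(sI - A) = s^3 + 6.8*s^2 + 24.2*s + 36.4.
Numerator from C·adj(sI-A)·B + D·det(sI-A) = 2*s^2 - 18*s + 40.18.
L(s) = (2*s^2 - 18*s + 40.18)/(s^3 + 6.8*s^2 + 24.2*s + 36.4)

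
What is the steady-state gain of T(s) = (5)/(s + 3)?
DC gain = T(0) = num(0)/den(0) = 5/3 = 1.667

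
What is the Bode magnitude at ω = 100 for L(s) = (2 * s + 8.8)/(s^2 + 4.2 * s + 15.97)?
Substitute s = j*100: L(j100) = -3.86498e-05 - 0.0200336j.
|L(j100)| = sqrt(Re² + Im²) = 0.02003.
20*log₁₀(0.02003) = -33.96 dB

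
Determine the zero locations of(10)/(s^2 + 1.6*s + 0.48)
Numerator is a nonzero constant (10) → Zeros: none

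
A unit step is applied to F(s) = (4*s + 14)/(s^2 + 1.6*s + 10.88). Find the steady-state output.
FVT: lim_{t→∞} y(t) = lim_{s→0} s*Y(s) where Y(s) = F(s)/s.
= lim_{s→0} F(s) = F(0) = num(0)/den(0) = 14/10.88 = 1.287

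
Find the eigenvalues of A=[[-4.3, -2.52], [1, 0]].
Eigenvalues solve det(λI - A) = 0.
Characteristic polynomial: λ^2 + 4.3*λ + 2.52 = 0.
Factor: (λ + 3.6)(λ + 0.7) = 0.
Roots: -0.7, -3.6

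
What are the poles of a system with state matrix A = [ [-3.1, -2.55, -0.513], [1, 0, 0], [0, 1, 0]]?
Eigenvalues solve det(λI - A) = 0.
Characteristic polynomial: λ^3 + 3.1*λ^2 + 2.55*λ + 0.513 = 0.
Factor: (λ + 1.9)(λ + 0.9)(λ + 0.3) = 0.
Roots: -0.3, -0.9, -1.9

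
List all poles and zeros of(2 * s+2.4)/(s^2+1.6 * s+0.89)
Set denominator = 0: s^2 + 1.6*s + 0.89 = 0 → Poles: -0.8 + 0.5j, -0.8 - 0.5j
Set numerator = 0: 2*s + 2.4 = 0 → Zeros: -1.2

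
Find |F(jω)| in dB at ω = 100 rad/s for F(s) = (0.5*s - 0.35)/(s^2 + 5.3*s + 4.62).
Substitute s = j*100: F(j100) = 0.000299419 - 0.00498643j.
|F(j100)| = sqrt(Re² + Im²) = 0.004995.
20*log₁₀(0.004995) = -46.03 dB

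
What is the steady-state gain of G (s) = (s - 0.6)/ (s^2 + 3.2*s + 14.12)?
DC gain = G(0) = num(0)/den(0) = -0.6/14.12 = -0.04249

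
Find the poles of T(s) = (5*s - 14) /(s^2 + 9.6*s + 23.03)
Set denominator = 0: s^2 + 9.6*s + 23.03 = (s + 4.7)(s + 4.9) = 0 → Poles: -4.7, -4.9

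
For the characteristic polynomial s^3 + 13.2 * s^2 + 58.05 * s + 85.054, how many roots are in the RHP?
s^3 + 13.2*s^2 + 58.05*s + 85.054 = (s + 4.3)(s + 4.3)(s + 4.6). Poles: -4.3, -4.3, -4.6. RHP poles (Re>0): 0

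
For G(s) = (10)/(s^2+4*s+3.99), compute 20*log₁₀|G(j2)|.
Substitute s = j*2: G(j2) = -0.0015625 - 1.25j.
|G(j2)| = sqrt(Re² + Im²) = 1.25.
20*log₁₀(1.25) = 1.94 dB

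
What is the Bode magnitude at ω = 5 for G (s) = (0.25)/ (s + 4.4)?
Substitute s = j*5: G(j5) = 0.0247971 - 0.0281785j.
|G(j5)| = sqrt(Re² + Im²) = 0.03754.
20*log₁₀(0.03754) = -28.51 dB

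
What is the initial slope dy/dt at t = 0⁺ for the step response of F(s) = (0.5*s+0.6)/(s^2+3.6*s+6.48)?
IVT: y'(0⁺) = lim_{s→∞} s²·Y(s) = lim_{s→∞} s·F(s).
deg(num) = 1, deg(den) = 2, relative degree = 1, so s·F(s) → (leading num)/(leading den) = 0.5/1 = 0.5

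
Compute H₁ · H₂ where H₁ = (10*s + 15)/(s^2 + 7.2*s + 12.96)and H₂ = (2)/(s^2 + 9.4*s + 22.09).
Series: H = H₁ · H₂ = (n₁·n₂)/(d₁·d₂).
Num: n₁·n₂ = 20*s + 30. Den: d₁·d₂ = s^4 + 16.6*s^3 + 102.73*s^2 + 280.872*s + 286.2864.
H(s) = (20*s + 30)/(s^4 + 16.6*s^3 + 102.73*s^2 + 280.872*s + 286.2864)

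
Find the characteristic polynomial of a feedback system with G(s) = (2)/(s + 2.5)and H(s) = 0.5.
Characteristic poly = G_den * H_den + G_num * H_num = (s + 2.5) + (1) = s + 3.5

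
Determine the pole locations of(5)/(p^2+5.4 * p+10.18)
Set denominator = 0: p^2 + 5.4*p + 10.18 = 0 → Poles: -2.7 + 1.7j, -2.7 - 1.7j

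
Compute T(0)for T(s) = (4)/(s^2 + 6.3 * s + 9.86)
DC gain = T(0) = num(0)/den(0) = 4/9.86 = 0.4057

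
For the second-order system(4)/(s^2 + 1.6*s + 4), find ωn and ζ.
Standard form: ωn²/(s²+2ζωn·s+ωn²).
const=4=ωn² → ωn=2, s coeff=1.6=2ζωn → ζ=0.4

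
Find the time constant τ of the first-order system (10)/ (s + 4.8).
First-order system: τ = -1/pole. Pole = -4.8. τ = -1/(-4.8) = 0.2083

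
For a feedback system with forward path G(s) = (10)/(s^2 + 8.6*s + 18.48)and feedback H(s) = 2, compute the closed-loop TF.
Closed-loop T = G/(1+GH).
Numerator: G_num * H_den = 10.
Denominator: G_den * H_den + G_num * H_num = (s^2 + 8.6*s + 18.48) + (20) = s^2 + 8.6*s + 38.48.
T(s) = (10)/(s^2 + 8.6*s + 38.48)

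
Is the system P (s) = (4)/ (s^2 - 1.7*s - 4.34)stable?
Denominator: s^2 - 1.7*s - 4.34 = (s - 3.1)(s + 1.4). Poles: -1.4, 3.1. All Re(p)<0: No (unstable)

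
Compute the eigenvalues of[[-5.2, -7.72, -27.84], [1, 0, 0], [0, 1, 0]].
Eigenvalues solve det(λI - A) = 0.
Characteristic polynomial: λ^3 + 5.2*λ^2 + 7.72*λ + 27.84 = 0.
Factor: (λ + 4.8)(λ^2 + 0.4*λ + 5.8) = 0.
Roots: -0.2 + 2.4j, -0.2 - 2.4j, -4.8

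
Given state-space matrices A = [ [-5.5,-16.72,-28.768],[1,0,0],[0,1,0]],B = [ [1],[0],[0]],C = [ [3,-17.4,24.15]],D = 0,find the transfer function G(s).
G(s) = C(sI - A)⁻¹B + D.
Characteristic polynomial det(sI - A) = s^3 + 5.5*s^2 + 16.72*s + 28.768.
Numerator from C·adj(sI-A)·B + D·det(sI-A) = 3*s^2 - 17.4*s + 24.15.
G(s) = (3*s^2 - 17.4*s + 24.15)/(s^3 + 5.5*s^2 + 16.72*s + 28.768)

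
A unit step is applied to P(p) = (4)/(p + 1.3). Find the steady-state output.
FVT: lim_{t→∞} y(t) = lim_{p→0} p*Y(p) where Y(p) = P(p)/p.
= lim_{p→0} P(p) = P(0) = num(0)/den(0) = 4/1.3 = 3.077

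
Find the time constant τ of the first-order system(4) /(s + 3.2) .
First-order system: τ = -1/pole. Pole = -3.2. τ = -1/(-3.2) = 0.3125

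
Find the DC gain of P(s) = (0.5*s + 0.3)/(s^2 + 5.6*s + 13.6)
DC gain = P(0) = num(0)/den(0) = 0.3/13.6 = 0.02206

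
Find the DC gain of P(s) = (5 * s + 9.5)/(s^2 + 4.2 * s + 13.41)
DC gain = P(0) = num(0)/den(0) = 9.5/13.41 = 0.7084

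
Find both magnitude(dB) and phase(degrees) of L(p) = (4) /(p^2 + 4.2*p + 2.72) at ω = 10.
Substitute p = j*10: L(j10) = -0.0346581 - 0.0149634j.
|L| = 20*log₁₀(sqrt(Re²+Im²)) = -28.46 dB.
∠L = atan2(Im, Re) = -156.65°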